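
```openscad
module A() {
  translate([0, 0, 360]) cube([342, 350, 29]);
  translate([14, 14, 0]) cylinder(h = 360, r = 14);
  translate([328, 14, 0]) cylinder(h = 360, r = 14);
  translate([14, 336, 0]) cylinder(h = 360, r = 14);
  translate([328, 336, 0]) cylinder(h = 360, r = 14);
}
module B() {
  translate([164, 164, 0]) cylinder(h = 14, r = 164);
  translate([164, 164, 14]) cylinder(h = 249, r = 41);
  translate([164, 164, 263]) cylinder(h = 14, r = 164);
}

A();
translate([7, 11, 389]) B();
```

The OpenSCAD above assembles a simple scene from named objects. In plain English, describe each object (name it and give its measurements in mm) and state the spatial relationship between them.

A is a four-legged stool. The seat is a 342×350×29 mm slab whose top surface is at z = 389 mm; four round legs, each 28 mm in diameter, run from the floor (z = 0) to the underside of the seat, each leg's axis is inset half a diameter from the nearest pair of seat edges (so the leg's bounding box is flush with the corner).

B is a spool: two coaxial disc flanges of radius 164 mm and thickness 14 mm, joined by a core cylinder of radius 41 mm and height 249 mm. The lower flange rests on z = 0 and the three cylinders share a vertical axis.

The spool is on top of the stool, centred.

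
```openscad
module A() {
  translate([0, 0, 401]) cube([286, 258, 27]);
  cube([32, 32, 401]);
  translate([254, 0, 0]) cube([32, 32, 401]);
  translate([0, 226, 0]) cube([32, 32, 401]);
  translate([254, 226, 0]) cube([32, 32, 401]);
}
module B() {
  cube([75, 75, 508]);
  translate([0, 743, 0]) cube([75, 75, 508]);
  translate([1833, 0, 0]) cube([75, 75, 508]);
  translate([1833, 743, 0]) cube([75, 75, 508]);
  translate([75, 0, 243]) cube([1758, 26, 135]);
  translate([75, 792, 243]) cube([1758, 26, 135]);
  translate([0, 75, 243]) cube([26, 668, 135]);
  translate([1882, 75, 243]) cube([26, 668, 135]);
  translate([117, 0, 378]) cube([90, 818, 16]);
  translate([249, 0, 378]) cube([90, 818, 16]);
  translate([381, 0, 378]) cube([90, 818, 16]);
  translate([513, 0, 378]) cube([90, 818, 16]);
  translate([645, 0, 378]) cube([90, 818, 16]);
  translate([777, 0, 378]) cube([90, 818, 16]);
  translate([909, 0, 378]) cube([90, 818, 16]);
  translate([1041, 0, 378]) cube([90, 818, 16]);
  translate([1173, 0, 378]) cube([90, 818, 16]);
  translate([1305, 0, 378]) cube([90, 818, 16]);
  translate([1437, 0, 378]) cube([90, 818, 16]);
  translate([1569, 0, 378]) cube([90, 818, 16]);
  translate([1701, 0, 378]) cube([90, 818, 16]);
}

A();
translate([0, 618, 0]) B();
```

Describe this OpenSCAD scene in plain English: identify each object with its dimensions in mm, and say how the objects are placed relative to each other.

A is a four-legged stool. The seat is 286×258 mm, 27 mm thick, top at z = 428 mm. It stands on four square legs, each 32×32 mm in cross-section, from z = 0 to the seat underside, each flush with a corner of the seat.

B is a bed frame 1908 mm long (x) by 818 mm wide (y). Four 75×75 mm corner posts, 508 mm tall, at the corners of the footprint. Four rails of 26 mm thickness and 135 mm height run between adjacent posts with their undersides at z = 243 mm, their outer faces flush with the outside of the frame (the two x-running rails run between the posts' inner faces; the two y-running rails run between the posts' inner faces). 13 slats, each 90 mm wide (x) and 16 mm thick, lie across the top of the two x-running rails, running the full 818 mm width of the frame in y; the slats are evenly spaced along x between the inner faces of the end posts with equal gaps (rounded down to the nearest mm) at the −x end and between each pair — any rounding remainder accumulates at the +x end.

The bed frame is on the floor beside the stool on its +y side.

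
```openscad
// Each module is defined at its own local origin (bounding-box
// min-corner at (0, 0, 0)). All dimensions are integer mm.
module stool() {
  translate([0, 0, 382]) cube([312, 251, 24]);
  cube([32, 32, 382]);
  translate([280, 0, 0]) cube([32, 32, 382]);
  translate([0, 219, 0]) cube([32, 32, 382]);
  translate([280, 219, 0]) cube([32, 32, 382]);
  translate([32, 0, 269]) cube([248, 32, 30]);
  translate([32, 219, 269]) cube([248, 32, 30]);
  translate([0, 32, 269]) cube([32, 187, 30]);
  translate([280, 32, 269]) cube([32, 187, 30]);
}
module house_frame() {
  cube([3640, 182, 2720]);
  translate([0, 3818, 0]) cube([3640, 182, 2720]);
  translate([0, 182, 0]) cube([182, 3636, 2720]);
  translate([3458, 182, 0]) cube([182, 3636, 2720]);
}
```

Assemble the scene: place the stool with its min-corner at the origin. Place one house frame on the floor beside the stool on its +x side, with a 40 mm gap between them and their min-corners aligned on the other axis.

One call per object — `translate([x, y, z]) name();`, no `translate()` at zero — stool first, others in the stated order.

stool();
translate([352, 0, 0]) house_frame();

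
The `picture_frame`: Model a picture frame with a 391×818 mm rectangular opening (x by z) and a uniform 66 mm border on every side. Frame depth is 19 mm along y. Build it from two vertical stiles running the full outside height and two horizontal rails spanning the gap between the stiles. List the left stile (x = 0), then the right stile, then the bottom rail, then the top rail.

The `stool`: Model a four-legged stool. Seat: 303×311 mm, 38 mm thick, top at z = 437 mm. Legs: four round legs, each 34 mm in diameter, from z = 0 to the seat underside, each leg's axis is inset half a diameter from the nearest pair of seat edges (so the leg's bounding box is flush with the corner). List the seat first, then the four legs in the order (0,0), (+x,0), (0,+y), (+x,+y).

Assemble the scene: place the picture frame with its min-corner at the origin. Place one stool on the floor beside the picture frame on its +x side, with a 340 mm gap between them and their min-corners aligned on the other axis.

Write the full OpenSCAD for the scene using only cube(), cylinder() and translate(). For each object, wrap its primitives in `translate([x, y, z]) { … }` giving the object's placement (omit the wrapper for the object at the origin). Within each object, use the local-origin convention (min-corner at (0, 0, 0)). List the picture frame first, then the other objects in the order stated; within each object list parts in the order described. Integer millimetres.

cube([66, 19, 950]);
translate([457, 0, 0]) cube([66, 19, 950]);
translate([66, 0, 0]) cube([391, 19, 66]);
translate([66, 0, 884]) cube([391, 19, 66]);
translate([863, 0, 0]) {
  translate([0, 0, 399]) cube([303, 311, 38]);
  translate([17, 17, 0]) cylinder(h = 399, r = 17);
  translate([286, 17, 0]) cylinder(h = 399, r = 17);
  translate([17, 294, 0]) cylinder(h = 399, r = 17);
  translate([286, 294, 0]) cylinder(h = 399, r = 17);
}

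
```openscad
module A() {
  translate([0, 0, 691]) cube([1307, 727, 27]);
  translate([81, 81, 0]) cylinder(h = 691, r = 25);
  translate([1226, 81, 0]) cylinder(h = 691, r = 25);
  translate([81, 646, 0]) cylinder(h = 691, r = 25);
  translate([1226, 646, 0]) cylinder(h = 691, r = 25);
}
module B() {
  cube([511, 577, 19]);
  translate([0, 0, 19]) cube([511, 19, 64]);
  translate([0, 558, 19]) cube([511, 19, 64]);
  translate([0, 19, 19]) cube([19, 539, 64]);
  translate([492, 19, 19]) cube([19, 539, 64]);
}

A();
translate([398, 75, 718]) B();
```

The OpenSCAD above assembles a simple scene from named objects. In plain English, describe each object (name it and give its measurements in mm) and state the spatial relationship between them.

A is a rectangular dining table. The top is 1307×727×27 mm with its upper surface at z = 718 mm. It stands on four round legs of 50 mm diameter, each leg's bounding box inset 56 mm from the nearest pair of top edges, running from the floor to the underside of the top.

B is an open storage box with external size 511×577×83 mm and wall thickness 19 mm (the base is also 19 mm thick). The base covers the whole footprint; the four walls stand on the base, with the y-facing walls full-width and the x-facing walls fitting between their inner faces.

The open box is on top of the table, centred.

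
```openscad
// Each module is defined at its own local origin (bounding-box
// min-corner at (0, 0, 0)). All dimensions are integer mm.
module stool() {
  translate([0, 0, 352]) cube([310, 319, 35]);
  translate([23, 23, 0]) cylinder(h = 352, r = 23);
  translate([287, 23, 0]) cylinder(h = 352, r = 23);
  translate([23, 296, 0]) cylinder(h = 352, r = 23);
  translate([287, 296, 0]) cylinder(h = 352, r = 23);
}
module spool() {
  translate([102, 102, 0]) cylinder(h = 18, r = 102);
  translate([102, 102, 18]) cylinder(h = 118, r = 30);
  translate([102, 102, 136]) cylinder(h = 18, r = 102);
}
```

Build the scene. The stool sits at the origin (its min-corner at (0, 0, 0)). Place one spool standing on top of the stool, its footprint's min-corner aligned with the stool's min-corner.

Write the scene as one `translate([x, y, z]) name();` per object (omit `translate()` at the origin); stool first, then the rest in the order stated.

stool();
translate([0, 0, 387]) spool();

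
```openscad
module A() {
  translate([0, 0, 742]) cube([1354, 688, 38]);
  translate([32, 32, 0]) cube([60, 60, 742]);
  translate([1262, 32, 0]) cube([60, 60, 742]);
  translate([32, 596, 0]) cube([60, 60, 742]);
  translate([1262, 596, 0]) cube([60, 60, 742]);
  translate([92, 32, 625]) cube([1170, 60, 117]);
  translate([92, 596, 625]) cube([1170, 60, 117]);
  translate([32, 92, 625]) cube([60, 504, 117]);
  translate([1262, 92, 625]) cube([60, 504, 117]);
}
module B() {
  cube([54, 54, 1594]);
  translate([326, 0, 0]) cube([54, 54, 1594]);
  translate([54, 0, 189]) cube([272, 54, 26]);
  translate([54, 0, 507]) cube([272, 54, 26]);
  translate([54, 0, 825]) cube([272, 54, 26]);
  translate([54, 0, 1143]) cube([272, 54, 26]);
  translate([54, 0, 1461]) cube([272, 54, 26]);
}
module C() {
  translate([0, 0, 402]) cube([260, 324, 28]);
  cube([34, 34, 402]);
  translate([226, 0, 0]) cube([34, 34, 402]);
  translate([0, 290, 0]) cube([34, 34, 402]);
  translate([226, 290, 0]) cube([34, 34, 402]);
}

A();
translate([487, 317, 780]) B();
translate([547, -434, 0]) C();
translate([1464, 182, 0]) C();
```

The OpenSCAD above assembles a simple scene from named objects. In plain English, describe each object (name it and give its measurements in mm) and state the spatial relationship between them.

A is a table: top 1354 mm (x) × 688 mm (y), 38 mm thick, upper face at z = 780 mm, on four 60×60 mm square legs, each inset 32 mm from the nearest pair of top edges, running from z = 0 to the bottom of the top. Four apron rails, 60 mm thick and 117 mm tall, run between adjacent legs with their top edges flush with the underside of the top and their outer faces flush with the legs' outer faces.

B is a wooden ladder with two side rails of 54×54 mm section and 1594 mm height, set 380 mm apart overall. Between them run 5 rectangular rungs (54 mm deep, 26 mm thick), front faces flush with the rails' −y face. The bottom of the first rung is 189 mm above the floor and each subsequent rung is 318 mm higher than the one below.

C is a four-legged stool. The seat is 260×324 mm, 28 mm thick, top at z = 430 mm. It stands on four square legs, each 34×34 mm in cross-section, from z = 0 to the seat underside, each flush with a corner of the seat.

The ladder is on top of the table, centred. Two stools sit around the table at the −y, +x sides.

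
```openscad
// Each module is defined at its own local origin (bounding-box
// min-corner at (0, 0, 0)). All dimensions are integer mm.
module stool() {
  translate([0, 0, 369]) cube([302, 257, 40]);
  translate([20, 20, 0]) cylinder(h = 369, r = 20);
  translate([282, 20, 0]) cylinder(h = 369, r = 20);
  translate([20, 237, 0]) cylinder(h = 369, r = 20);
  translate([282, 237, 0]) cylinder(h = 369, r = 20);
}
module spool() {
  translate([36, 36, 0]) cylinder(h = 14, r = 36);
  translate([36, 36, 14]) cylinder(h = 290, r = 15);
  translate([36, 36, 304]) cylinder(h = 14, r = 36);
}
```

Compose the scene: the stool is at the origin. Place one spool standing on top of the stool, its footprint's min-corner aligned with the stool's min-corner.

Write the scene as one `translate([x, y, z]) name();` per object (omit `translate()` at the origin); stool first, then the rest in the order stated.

stool();
translate([0, 0, 409]) spool();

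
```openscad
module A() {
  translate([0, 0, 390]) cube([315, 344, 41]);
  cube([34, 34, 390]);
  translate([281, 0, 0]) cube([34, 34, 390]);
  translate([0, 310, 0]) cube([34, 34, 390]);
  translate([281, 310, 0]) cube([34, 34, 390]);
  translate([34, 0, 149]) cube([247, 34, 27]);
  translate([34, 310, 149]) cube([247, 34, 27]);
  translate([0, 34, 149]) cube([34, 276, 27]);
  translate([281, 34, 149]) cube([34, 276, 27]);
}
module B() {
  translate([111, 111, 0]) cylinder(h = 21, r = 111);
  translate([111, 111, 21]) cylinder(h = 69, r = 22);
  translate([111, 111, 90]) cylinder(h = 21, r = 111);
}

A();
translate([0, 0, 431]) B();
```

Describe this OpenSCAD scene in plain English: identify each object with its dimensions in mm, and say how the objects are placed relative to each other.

A is a four-legged stool. The seat is 315×344 mm, 41 mm thick, top at z = 431 mm. It stands on four square legs, each 34×34 mm in cross-section, from z = 0 to the seat underside, each flush with a corner of the seat. Four stretchers, 34 mm wide and 27 mm tall, connect adjacent legs with their undersides at z = 149 mm, each running between the inner faces of the legs it joins and aligned with the legs' outer faces on the other axis.

B is a spool: two coaxial disc flanges of radius 111 mm and thickness 21 mm, joined by a core cylinder of radius 22 mm and height 69 mm. The lower flange rests on z = 0 and the three cylinders share a vertical axis.

The spool is on top of the stool.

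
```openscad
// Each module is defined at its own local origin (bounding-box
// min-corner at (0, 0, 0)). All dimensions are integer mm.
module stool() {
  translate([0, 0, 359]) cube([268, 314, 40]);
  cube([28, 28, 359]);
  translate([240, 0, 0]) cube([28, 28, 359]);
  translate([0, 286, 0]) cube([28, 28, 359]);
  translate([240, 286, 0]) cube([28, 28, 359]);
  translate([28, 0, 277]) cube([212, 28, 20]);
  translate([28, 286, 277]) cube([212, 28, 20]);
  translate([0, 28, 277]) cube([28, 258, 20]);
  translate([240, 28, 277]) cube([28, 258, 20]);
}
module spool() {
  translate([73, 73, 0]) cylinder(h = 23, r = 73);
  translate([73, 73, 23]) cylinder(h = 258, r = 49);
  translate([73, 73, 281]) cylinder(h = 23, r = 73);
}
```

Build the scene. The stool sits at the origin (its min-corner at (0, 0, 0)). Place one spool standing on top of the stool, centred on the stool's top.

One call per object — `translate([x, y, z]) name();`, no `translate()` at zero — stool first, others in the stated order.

stool();
translate([61, 84, 399]) spool();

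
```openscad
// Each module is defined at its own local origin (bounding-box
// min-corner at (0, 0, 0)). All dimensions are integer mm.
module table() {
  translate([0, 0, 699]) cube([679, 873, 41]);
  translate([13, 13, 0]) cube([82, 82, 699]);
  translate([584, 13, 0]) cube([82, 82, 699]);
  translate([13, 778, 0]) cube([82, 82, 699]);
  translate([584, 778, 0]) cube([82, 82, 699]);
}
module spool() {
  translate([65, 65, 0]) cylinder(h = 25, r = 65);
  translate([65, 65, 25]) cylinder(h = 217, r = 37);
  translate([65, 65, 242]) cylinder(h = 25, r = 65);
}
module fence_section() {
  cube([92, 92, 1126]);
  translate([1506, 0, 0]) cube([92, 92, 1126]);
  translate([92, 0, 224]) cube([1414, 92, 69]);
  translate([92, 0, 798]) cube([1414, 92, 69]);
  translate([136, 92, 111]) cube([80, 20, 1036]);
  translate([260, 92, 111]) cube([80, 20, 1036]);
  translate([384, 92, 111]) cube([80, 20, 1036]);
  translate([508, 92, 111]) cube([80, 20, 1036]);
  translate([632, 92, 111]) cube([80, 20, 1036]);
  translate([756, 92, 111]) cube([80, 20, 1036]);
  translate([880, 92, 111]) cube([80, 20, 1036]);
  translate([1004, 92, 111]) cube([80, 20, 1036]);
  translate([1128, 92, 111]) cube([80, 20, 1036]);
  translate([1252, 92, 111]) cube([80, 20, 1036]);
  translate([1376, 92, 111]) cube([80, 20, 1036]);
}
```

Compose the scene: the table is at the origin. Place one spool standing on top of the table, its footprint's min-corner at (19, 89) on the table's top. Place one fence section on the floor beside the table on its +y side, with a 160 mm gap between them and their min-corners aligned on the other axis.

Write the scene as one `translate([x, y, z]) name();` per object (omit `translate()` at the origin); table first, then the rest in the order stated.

table();
translate([19, 89, 740]) spool();
translate([0, 1033, 0]) fence_section();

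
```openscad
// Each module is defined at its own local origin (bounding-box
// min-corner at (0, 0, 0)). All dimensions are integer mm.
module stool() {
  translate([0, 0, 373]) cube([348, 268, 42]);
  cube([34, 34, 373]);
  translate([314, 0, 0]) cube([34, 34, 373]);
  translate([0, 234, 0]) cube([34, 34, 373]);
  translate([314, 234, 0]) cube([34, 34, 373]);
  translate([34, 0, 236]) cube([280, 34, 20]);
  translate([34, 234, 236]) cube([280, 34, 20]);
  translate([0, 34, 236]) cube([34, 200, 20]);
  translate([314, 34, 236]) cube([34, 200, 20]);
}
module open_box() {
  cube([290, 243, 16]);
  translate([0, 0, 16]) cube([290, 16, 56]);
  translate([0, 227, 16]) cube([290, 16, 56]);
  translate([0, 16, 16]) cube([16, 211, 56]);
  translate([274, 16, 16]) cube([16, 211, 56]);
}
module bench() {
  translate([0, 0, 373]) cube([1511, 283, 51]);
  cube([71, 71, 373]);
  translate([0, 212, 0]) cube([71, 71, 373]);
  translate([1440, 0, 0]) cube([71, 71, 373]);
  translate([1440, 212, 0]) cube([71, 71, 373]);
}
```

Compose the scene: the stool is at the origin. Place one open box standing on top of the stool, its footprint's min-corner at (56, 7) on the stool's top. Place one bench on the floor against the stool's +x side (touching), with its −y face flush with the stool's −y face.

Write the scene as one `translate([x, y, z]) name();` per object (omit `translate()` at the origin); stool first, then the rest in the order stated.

stool();
translate([56, 7, 415]) open_box();
translate([348, 0, 0]) bench();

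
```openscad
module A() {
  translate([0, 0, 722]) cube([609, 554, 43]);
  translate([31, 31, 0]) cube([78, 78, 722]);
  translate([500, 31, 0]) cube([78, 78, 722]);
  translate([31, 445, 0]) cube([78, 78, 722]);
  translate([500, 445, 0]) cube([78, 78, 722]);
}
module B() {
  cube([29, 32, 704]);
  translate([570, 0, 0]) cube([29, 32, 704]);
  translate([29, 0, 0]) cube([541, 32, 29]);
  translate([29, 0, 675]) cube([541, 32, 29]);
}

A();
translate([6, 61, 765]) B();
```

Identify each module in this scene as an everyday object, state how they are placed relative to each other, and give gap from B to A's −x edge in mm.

A is a table. B is a picture frame. The picture frame is on top of the table. The gap from the picture frame to the table's −x edge is 6 mm.

The picture frame's min-x is at 6; the table's min-x is 0; gap = 6 mm.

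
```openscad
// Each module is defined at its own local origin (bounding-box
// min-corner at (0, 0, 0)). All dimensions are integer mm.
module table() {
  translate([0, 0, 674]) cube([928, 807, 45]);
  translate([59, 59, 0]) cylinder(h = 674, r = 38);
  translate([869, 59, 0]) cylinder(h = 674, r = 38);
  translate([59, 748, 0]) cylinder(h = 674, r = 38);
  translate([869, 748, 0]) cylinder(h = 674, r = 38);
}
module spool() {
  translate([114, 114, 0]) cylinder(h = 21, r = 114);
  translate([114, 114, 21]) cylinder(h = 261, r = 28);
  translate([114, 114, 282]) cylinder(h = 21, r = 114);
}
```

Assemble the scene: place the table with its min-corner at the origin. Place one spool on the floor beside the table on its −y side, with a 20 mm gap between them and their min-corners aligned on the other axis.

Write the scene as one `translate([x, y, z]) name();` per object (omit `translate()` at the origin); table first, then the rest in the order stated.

table();
translate([0, -248, 0]) spool();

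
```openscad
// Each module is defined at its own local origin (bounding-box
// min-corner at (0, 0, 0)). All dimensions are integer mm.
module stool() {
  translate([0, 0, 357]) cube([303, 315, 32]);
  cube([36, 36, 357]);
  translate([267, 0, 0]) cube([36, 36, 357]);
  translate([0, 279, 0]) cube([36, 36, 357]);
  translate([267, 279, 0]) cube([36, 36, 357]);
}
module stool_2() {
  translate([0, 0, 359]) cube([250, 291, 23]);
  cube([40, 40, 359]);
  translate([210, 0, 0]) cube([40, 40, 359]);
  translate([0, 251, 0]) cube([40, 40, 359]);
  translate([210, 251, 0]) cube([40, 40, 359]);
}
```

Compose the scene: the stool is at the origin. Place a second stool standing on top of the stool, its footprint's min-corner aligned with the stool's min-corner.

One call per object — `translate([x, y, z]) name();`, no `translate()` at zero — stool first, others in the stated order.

stool();
translate([0, 0, 389]) stool_2();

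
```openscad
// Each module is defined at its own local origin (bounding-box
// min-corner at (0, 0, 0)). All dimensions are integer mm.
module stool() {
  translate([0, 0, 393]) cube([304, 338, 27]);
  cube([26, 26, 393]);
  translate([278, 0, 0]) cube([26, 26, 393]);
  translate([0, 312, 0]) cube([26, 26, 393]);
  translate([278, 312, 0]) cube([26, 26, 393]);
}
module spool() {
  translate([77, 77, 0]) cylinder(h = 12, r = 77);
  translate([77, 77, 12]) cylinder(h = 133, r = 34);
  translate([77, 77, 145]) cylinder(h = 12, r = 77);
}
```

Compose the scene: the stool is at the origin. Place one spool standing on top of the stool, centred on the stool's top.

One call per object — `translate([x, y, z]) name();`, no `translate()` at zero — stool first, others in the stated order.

stool();
translate([75, 92, 420]) spool();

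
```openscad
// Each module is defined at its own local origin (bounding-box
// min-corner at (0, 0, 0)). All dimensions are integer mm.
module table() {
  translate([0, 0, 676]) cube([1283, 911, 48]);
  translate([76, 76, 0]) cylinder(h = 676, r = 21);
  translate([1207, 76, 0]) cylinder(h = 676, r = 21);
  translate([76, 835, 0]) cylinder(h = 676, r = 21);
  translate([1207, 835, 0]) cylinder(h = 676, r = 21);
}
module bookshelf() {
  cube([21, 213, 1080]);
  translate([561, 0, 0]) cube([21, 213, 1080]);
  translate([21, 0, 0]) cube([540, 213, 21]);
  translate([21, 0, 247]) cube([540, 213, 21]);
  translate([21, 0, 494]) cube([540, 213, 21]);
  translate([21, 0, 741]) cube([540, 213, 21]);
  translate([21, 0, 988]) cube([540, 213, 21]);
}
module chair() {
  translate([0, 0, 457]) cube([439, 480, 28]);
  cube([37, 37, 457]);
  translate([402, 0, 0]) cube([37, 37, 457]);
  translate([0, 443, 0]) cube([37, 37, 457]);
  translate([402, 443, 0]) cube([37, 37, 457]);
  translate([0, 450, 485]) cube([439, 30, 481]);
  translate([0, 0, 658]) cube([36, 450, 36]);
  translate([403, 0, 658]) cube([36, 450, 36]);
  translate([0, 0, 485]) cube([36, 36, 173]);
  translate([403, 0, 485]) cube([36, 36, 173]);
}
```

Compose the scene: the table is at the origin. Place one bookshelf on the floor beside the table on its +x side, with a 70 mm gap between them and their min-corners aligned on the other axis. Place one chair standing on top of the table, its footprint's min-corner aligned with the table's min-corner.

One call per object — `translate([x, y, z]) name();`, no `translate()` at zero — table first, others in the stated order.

table();
translate([1353, 0, 0]) bookshelf();
translate([0, 0, 724]) chair();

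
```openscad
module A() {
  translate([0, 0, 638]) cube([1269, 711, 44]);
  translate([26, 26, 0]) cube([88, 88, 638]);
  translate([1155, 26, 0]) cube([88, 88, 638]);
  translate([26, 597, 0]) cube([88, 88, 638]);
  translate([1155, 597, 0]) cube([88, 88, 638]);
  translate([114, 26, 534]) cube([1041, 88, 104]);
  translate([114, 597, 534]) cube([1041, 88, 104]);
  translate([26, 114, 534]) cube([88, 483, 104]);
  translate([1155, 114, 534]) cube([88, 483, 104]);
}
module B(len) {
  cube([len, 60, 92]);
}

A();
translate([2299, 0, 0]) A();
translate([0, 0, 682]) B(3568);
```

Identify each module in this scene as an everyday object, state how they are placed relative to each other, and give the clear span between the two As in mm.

A is a table. B is a beam. A beam spans the tops of two tables. The clear span between the two tables is 1030 mm.

Second table starts at x = 2299; first ends at x = 1269; clear span = 2299 − 1269 = 1030 mm.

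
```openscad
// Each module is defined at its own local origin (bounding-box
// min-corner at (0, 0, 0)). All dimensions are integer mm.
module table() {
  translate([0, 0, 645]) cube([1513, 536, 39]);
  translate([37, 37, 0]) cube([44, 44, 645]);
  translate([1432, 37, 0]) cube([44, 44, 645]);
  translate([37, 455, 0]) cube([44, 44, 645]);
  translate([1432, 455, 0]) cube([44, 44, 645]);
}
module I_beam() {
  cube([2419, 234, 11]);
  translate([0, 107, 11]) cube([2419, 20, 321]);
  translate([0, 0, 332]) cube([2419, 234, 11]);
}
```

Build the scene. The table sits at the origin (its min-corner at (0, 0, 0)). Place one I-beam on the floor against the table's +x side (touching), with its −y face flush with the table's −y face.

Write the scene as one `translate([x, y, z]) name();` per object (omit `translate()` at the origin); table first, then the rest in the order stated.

table();
translate([1513, 0, 0]) I_beam();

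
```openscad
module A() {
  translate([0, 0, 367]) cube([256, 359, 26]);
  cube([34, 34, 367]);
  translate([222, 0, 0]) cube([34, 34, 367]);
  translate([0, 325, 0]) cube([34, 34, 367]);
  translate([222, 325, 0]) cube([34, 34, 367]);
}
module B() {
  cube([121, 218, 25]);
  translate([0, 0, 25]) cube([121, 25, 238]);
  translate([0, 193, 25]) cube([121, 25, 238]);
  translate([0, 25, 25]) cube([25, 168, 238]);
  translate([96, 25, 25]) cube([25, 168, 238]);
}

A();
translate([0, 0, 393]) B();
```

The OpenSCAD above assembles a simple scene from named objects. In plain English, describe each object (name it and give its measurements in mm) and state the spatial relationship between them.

A is a four-legged stool. The seat is a 256×359×26 mm slab whose top surface is at z = 393 mm; four square legs, each 34×34 mm in cross-section, run from the floor (z = 0) to the underside of the seat, each flush with a corner of the seat.

B is an open-topped rectangular box: outside dimensions 121×218×263 mm, with a uniform wall and base thickness of 25 mm. The base is a full 121×218 slab on the floor; four walls sit on top of the base. The front and back walls (the −y and +y sides) span the full width; the two side walls fit between them.

The open box is on top of the stool.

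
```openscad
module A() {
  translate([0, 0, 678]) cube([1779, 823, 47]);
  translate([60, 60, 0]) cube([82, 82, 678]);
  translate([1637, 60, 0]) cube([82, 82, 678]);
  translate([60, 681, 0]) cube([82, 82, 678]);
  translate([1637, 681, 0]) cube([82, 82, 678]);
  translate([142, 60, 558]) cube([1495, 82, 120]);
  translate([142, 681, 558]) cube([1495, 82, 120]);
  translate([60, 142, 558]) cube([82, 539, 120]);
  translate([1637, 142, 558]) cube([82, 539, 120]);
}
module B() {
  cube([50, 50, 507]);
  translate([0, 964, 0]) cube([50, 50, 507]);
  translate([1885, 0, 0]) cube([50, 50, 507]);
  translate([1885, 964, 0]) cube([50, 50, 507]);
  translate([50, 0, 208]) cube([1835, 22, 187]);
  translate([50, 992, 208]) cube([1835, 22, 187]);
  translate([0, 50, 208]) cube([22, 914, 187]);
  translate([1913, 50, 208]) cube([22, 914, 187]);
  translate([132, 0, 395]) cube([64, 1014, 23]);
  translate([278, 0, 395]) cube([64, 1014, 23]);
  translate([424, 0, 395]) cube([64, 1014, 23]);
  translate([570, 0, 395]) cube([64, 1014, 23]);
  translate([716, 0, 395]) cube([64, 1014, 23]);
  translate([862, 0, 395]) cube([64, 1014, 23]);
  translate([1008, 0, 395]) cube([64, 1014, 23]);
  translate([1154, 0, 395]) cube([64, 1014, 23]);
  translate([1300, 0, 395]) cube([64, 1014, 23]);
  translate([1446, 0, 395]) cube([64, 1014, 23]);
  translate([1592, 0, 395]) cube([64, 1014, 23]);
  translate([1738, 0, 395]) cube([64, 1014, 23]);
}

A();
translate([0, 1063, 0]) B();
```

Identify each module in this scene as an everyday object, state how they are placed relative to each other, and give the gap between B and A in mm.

The bed frame's nearest face is 240 mm from the table's +y face.

A is a table. B is a bed frame. The bed frame is on the floor beside the table on its +y side. The gap between the bed frame and the table is 240 mm.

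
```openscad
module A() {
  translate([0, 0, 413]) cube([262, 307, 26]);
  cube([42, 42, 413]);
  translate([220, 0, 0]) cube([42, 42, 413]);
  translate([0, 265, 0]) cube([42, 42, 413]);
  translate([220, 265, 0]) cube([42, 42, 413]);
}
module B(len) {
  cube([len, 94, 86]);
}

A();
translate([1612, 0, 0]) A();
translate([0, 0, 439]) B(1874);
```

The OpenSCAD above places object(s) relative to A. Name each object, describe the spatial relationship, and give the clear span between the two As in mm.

A is a stool. B is a beam. A beam spans the tops of two stools. The clear span between the two stools is 1350 mm.

Second stool starts at x = 1612; first ends at x = 262; clear span = 1612 − 262 = 1350 mm.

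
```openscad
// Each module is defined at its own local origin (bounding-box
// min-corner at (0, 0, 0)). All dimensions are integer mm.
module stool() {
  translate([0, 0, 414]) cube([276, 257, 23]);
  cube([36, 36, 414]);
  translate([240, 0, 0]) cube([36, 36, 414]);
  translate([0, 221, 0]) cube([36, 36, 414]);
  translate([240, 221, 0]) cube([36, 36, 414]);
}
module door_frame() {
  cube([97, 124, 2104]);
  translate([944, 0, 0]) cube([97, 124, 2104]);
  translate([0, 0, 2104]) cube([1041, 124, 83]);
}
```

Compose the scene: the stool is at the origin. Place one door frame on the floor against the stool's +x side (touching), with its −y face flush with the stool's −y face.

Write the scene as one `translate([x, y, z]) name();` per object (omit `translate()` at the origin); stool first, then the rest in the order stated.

stool();
translate([276, 0, 0]) door_frame();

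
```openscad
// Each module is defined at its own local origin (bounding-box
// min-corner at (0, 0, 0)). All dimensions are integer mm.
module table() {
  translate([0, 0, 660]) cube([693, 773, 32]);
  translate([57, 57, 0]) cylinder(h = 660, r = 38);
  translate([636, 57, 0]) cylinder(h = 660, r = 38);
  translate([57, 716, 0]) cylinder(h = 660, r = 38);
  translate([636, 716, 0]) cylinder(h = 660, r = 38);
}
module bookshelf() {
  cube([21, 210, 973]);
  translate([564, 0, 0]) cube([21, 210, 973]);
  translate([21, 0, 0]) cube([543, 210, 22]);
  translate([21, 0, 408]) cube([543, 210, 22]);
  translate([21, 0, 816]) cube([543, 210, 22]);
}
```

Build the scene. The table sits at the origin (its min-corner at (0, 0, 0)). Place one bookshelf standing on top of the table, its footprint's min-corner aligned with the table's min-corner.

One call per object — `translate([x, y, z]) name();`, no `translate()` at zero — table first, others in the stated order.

table();
translate([0, 0, 692]) bookshelf();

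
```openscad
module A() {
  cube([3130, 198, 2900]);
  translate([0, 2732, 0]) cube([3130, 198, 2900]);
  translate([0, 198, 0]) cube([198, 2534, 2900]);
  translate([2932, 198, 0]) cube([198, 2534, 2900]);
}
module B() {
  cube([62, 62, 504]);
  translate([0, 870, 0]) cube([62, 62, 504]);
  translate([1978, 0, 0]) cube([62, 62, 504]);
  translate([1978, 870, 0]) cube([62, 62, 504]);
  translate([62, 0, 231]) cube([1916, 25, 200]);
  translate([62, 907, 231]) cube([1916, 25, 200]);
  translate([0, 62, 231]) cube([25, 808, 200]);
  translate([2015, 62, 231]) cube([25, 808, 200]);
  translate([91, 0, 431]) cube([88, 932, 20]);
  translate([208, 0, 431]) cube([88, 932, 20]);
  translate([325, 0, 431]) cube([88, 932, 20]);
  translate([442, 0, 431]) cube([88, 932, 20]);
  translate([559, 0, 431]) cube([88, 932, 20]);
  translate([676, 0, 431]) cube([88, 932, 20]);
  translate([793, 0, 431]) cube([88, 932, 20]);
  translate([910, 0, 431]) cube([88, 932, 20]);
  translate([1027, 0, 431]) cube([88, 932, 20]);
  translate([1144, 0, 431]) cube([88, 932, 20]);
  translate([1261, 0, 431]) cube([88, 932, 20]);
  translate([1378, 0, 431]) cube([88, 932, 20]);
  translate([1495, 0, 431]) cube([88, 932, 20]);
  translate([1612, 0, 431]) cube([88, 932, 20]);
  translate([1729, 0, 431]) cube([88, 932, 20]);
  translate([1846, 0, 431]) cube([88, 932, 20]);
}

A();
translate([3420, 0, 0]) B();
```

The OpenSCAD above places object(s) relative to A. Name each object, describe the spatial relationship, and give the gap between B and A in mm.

The bed frame's nearest face is 290 mm from the house frame's +x face.

A is a house frame. B is a bed frame. The bed frame is on the floor beside the house frame on its +x side. The gap between the bed frame and the house frame is 290 mm.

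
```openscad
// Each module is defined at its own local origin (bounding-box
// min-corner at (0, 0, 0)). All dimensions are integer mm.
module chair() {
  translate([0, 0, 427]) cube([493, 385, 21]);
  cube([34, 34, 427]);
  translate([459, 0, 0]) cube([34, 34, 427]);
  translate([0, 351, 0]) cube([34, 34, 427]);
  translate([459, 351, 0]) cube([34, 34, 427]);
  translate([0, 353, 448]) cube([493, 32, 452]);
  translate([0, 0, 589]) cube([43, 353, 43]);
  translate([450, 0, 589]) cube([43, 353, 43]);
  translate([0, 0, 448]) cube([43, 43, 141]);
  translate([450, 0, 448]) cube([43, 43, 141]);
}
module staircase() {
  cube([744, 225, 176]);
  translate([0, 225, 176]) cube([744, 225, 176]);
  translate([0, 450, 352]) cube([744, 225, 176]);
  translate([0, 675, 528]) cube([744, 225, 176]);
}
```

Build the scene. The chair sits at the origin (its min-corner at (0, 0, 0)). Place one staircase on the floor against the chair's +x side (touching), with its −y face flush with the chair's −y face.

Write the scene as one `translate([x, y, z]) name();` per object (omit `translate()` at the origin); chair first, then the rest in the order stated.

chair();
translate([493, 0, 0]) staircase();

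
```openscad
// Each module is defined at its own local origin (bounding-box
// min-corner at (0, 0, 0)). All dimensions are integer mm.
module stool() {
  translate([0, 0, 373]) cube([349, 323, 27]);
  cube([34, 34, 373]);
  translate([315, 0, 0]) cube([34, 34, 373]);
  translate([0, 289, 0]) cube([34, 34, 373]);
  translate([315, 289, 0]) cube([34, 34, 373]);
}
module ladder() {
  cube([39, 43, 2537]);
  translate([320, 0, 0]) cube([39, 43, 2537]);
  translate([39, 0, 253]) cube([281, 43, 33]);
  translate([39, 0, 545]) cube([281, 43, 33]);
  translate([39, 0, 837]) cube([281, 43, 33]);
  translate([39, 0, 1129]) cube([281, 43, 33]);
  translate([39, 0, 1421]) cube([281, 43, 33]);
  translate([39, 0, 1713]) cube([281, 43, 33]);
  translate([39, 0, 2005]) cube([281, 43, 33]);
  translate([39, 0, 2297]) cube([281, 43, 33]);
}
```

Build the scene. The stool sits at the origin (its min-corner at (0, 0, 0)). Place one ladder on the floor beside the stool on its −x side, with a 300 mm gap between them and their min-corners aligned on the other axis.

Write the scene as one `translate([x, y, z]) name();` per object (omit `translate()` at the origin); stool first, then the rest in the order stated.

stool();
translate([-659, 0, 0]) ladder();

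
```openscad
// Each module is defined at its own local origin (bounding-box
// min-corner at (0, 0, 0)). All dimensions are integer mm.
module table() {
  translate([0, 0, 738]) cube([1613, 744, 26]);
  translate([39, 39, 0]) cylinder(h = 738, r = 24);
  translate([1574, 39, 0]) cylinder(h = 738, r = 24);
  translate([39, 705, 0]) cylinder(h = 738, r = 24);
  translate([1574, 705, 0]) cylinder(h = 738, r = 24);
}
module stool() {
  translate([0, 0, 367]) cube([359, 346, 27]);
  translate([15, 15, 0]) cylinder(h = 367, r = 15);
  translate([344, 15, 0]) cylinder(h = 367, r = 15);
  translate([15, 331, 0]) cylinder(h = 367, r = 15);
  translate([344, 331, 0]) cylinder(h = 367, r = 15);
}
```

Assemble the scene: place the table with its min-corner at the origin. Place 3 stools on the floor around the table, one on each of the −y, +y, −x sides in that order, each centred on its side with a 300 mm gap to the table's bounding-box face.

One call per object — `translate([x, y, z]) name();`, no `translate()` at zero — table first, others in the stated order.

table();
translate([627, -646, 0]) stool();
translate([627, 1044, 0]) stool();
translate([-659, 199, 0]) stool();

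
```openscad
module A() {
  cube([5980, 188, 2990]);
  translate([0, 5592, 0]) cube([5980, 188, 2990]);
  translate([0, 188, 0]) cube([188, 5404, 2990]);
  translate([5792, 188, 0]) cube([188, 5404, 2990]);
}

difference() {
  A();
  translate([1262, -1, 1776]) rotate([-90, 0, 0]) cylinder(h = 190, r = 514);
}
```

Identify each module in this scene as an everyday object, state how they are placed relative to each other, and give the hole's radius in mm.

A is a house frame. The house frame has a circular hole through its front wall. The hole's radius is 514 mm.

The subtracted cylinder has r = 514 mm.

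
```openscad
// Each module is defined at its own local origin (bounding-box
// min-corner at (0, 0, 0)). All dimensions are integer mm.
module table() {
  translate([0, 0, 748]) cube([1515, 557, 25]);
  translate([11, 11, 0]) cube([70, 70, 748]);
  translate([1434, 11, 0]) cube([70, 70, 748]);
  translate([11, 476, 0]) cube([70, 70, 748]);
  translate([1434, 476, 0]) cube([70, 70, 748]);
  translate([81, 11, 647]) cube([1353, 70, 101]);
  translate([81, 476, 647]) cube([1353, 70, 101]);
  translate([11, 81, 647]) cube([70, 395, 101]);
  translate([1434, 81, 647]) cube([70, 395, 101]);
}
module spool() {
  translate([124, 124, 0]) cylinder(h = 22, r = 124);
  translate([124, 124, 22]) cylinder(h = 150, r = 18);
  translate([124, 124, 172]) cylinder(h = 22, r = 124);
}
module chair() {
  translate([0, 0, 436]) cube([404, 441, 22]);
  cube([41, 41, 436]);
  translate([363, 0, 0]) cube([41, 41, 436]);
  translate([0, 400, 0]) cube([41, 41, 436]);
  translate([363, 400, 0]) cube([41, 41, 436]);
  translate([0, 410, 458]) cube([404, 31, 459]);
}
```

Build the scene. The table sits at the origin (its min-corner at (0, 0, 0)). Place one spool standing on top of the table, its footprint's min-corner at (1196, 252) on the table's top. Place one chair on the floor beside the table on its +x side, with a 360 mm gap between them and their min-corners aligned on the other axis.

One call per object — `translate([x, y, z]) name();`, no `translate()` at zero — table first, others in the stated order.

table();
translate([1196, 252, 773]) spool();
translate([1875, 0, 0]) chair();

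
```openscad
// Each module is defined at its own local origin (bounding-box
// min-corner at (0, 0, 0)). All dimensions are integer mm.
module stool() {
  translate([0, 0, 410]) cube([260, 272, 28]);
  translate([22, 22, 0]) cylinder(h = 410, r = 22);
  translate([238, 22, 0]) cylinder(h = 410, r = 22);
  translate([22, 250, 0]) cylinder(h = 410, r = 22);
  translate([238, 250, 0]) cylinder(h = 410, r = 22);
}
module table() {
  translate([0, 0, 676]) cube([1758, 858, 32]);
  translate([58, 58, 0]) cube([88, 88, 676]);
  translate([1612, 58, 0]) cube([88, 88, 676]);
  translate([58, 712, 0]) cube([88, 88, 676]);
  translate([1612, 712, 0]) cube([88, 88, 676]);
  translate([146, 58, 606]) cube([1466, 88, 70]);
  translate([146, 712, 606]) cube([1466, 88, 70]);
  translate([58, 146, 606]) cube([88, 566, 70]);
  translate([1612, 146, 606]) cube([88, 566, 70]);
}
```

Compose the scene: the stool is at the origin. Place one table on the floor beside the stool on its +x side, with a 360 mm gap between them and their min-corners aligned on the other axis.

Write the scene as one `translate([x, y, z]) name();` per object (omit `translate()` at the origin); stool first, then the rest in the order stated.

stool();
translate([620, 0, 0]) table();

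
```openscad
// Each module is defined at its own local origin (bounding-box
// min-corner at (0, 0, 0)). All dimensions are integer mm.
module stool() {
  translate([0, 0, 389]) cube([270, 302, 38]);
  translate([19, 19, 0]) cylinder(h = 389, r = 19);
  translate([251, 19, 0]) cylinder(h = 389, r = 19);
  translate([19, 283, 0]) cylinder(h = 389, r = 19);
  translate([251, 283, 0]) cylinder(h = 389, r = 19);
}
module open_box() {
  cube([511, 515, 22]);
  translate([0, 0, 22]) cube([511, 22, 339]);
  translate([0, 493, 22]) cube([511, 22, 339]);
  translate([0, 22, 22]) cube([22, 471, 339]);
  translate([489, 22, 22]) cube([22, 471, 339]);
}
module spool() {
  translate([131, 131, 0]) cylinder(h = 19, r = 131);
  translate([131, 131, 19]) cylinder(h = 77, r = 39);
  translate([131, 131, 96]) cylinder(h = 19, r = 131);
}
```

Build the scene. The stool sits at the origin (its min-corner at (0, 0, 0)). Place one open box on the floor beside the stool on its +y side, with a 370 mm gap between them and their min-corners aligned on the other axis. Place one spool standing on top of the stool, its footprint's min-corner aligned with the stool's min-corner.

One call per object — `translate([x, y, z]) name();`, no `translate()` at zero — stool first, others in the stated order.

stool();
translate([0, 672, 0]) open_box();
translate([0, 0, 427]) spool();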